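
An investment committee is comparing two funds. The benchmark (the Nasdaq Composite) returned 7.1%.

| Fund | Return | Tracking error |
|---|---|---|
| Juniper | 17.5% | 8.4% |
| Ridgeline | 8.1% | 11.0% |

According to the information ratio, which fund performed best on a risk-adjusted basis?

Juniper: IR = (17.5% − 7.1%) / 8.4% = 1.238
Ridgeline: IR = (8.1% − 7.1%) / 11.0% = 0.091
Highest: Juniper (1.238).

Juniper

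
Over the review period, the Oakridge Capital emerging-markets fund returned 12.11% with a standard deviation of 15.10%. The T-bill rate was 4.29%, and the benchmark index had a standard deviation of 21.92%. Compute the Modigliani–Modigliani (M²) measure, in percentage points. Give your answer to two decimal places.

15.64

Sharpe = (Rp − Rf) / σp = (12.11% − 4.29%) / 15.10% = 0.5179
M² = Rf + Sharpe × σm = 4.29% + 0.5179 × 21.92% = 15.6424%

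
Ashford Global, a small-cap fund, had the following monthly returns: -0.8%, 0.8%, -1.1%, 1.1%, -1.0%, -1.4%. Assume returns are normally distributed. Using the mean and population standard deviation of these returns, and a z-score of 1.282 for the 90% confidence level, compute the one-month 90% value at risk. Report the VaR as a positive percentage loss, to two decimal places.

1.65

Mean return r̄ = -2.40 / 6 = -0.4000%
Σ(r − r̄)² = 5.7000; population σ = √(5.7000/6) = 0.9747%
VaR = −(r̄ − z·σ) = −(-0.4000 − 1.282 × 0.9747) = −(-1.6496) = 1.6496%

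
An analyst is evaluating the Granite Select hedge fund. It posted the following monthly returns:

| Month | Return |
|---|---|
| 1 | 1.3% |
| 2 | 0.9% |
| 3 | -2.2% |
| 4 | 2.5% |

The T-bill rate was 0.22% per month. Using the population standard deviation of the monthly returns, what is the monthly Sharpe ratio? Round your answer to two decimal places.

μ = (1.3 + 0.9 − 2.2 + 2.5) / 4 = 2.50 / 4 = 0.6250%
Population σ = √[Σ(r − μ)² / 4] = √[12.0275 / 4] = √3.0069 = 1.7340%
Sharpe = (μ − rf) / σ = (0.6250 − 0.22) / 1.7340 = 0.4050 / 1.7340 = 0.2336

0.23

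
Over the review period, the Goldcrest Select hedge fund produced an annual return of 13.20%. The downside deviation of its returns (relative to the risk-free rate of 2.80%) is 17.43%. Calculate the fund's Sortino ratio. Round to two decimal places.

Sortino = (Rp − Rf) / σd = (13.20% − 2.80%) / 17.43% = 10.40% / 17.43% = 0.5967

0.60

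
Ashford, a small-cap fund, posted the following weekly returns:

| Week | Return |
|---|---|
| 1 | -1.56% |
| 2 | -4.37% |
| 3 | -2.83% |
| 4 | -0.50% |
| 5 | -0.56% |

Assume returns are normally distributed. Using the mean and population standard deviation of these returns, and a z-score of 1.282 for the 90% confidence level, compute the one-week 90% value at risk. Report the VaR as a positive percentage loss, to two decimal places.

3.85

Mean return r̄ = -9.820 / 5 = -1.9640%
Σ(r − r̄)² = 10.8165; population σ = √(10.8165/5) = 1.4708%
VaR = −(r̄ − z·σ) = −(-1.9640 − 1.282 × 1.4708) = −(-3.8496) = 3.8496%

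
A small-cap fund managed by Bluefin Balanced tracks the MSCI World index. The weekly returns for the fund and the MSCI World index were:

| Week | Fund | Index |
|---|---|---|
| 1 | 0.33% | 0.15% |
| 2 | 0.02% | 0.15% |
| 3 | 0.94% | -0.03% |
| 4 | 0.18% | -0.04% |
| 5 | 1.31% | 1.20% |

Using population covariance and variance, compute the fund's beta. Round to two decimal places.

r̄p = 0.5560%,  r̄m = 0.2860%
Cov = Σ(rp − r̄p)(rm − r̄m) / 5 = 0.1588
Var(rm) = Σ(rm − r̄m)² / 5 = 0.2157
β = Cov / Var = 0.1588 / 0.2157 = 0.7362

0.74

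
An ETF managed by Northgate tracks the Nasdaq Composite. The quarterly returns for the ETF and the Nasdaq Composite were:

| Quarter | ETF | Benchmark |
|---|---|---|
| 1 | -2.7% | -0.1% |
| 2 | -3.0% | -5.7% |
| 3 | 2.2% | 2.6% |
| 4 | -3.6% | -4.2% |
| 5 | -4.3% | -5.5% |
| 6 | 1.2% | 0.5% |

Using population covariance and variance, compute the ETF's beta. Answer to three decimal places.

r̄p = -1.7000%,  r̄m = -2.0667%
Cov = Σ(rp − r̄p)(rm − r̄m) / 6 = 6.8967
Var(rm) = Σ(rm − r̄m)² / 6 = 10.2956
β = Cov / Var = 6.8967 / 10.2956 = 0.6699

0.670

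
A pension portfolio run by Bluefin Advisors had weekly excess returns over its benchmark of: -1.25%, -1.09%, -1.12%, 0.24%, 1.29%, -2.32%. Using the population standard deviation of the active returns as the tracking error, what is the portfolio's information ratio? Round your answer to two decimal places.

Mean return r̄ = -4.250 / 6 = -0.7083%
Σ(r − r̄)² = (-1.25 − (-0.7083))² + (-1.09 − (-0.7083))² + … = 8.0987
σ = √[8.0987 / 6] = 1.1618%
IR = r̄ / tracking error = -0.7083 / 1.1618 = -0.6097

-0.61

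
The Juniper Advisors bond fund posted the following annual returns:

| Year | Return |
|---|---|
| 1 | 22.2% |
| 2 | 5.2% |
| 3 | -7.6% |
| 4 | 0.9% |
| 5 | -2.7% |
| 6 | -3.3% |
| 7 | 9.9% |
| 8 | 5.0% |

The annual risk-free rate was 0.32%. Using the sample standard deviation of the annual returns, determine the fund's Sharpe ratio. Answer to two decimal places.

μ = (22.2 + 5.2 − 7.6 + 0.9 − 2.7 − 3.3 + 9.9 + 5) / 8 = 3.7000%
Sample σ = √[Σ(r − μ)² / 7] = √[610.1200 / 7] = √87.1600 = 9.3360%
Sharpe = (μ − rf) / σ = (3.7000 − 0.32) / 9.3360 = 3.3800 / 9.3360 = 0.3620

0.36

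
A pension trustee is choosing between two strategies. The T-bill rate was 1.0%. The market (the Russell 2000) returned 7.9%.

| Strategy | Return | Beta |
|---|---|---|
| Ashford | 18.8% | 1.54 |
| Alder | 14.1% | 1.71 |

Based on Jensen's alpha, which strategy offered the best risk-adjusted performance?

Ashford: α = 18.8% − [1.0% + 1.54 × (7.9% − 1.0%)] = 7.174
Alder: α = 14.1% − [1.0% + 1.71 × (7.9% − 1.0%)] = 1.301
Highest: Ashford (7.174).

Ashford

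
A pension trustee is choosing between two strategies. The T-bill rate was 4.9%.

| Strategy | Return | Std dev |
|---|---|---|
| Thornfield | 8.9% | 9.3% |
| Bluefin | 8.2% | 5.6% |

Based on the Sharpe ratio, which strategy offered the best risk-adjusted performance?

Bluefin

Thornfield: Sharpe ratio = (8.9% − 4.9%) / 9.3% = 0.430
Bluefin: Sharpe ratio = (8.2% − 4.9%) / 5.6% = 0.589
Highest: Bluefin (0.589).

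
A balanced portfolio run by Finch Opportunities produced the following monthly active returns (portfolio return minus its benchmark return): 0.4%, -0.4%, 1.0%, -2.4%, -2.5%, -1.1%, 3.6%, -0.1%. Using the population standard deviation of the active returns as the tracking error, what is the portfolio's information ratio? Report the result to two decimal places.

Mean return r̄ = -1.50 / 8 = -0.1875%
Σ(r − r̄)² = (0.4 − (-0.1875))² + (-0.4 − (-0.1875))² + … = 27.2288
population σ = √(27.2288 / 8) = √3.4036 = 1.8449%
IR = r̄ / tracking error = -0.1875 / 1.8449 = -0.1016

-0.10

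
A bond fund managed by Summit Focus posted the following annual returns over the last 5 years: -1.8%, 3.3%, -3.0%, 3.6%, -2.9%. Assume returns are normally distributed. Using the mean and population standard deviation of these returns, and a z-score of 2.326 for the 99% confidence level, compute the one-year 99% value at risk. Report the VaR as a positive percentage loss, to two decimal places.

Mean return r̄ = -0.80 / 5 = -0.1600%
Σ(r − r̄)² = 44.3720; population σ = √(44.3720/5) = 2.9790%
VaR = −(r̄ − z·σ) = −(-0.1600 − 2.326 × 2.9790) = −(-7.0892) = 7.0892%

7.09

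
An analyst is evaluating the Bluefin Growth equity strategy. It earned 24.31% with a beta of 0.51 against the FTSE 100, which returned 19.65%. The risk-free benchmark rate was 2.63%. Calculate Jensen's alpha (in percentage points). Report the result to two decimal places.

CAPM expected return = Rf + β(Rm − Rf) = 2.63% + 0.51 × (19.65% − 2.63%) = 2.63 + 0.51 × 17.02 = 11.3102%
Jensen's α = Rp − E[R] = 24.31% − 11.3102% = 12.9998

13.00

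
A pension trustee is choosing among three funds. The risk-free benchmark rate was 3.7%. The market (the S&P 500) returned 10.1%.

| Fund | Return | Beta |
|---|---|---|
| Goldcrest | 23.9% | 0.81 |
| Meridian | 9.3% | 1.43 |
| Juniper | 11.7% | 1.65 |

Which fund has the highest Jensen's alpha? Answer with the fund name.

Goldcrest

Goldcrest: α = 23.9% − [3.7% + 0.81 × (10.1% − 3.7%)] = 15.016
Meridian: α = 9.3% − [3.7% + 1.43 × (10.1% − 3.7%)] = -3.552
Juniper: α = 11.7% − [3.7% + 1.65 × (10.1% − 3.7%)] = -2.560
Highest: Goldcrest (15.016).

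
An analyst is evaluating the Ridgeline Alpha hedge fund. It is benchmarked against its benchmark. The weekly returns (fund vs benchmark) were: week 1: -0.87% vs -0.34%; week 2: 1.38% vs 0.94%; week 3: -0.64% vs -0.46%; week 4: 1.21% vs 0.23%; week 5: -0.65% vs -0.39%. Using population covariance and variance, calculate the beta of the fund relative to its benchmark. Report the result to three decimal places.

r̄p = 0.0860%,  r̄m = -0.0040%
Cov = Σ(rp − r̄p)(rm − r̄m) / 5 = 0.4842
Var(rm) = Σ(rm − r̄m)² / 5 = 0.2831
β = Cov / Var = 0.4842 / 0.2831 = 1.7103

1.710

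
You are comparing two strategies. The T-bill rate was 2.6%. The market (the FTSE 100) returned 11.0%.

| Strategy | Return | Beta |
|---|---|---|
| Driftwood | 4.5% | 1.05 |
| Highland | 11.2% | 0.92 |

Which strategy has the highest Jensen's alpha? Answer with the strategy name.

Highland

Driftwood: α = 4.5% − [2.6% + 1.05 × (11.0% − 2.6%)] = -6.920
Highland: α = 11.2% − [2.6% + 0.92 × (11.0% − 2.6%)] = 0.872
Highest: Highland (0.872).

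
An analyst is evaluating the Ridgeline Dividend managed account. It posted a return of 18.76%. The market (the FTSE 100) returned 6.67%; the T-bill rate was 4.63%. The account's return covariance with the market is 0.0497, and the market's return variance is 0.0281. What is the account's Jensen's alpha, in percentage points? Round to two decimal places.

β = Cov / Var = 0.0497 / 0.0281 = 1.7687
E[R] = Rf + β(Rm − Rf) = 4.63% + 1.7687 × (6.67% − 4.63%) = 8.2381%
α = Rp − E[R] = 18.76% − 8.2381% = 10.5219

10.52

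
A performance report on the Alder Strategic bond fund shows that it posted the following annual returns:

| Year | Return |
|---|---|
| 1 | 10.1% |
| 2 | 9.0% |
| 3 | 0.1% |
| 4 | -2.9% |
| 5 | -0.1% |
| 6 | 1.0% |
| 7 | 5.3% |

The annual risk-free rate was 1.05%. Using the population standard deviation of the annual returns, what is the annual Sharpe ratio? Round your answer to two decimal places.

r̄ = (10.1 + 9 + 0.1 − 2.9 − 0.1 + 1 + 5.3) / 7 = 22.50 / 7 = 3.2143%
Population std dev = √[148.2086 / 7] = 4.6014%
Sharpe = (r̄ − rf) / σ = (3.2143 − 1.05) / 4.6014 = 2.1643 / 4.6014 = 0.4704

0.47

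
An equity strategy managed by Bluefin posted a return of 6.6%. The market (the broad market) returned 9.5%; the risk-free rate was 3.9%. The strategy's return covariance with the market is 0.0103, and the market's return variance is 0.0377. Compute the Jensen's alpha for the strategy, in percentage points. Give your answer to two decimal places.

1.17

β = Cov / Var = 0.0103 / 0.0377 = 0.2732
E[R] = Rf + β(Rm − Rf) = 3.9% + 0.2732 × (9.5% − 3.9%) = 5.4299%
α = Rp − E[R] = 6.6% − 5.4299% = 1.1701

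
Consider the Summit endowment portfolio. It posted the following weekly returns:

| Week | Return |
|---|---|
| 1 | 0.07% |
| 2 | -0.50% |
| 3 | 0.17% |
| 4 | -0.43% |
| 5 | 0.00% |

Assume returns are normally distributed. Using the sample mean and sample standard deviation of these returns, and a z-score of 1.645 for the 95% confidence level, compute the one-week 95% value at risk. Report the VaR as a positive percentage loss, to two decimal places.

0.64

μ = (0.07 − 0.5 + 0.17 − 0.43 + 0) / 5 = -0.690 / 5 = -0.1380%
Σ(r − μ)² = (0.07 − (-0.1380))² + (-0.5 − (-0.1380))² + … = 0.3735
σ = √[0.3735 / 4] = 0.3056%
VaR = −(μ − z·σ) = −(-0.1380 − 1.645 × 0.3056) = −(-0.6407) = 0.6407%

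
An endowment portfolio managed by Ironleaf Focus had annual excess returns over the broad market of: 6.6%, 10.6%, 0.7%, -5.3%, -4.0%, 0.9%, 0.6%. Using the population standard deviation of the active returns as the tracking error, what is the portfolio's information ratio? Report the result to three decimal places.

0.279

r̄ = (6.6 + 10.6 + 0.7 − 5.3 − 4 + 0.9 + 0.6) / 7 = 10.10 / 7 = 1.4429%
Σ(r − r̄)² = (6.6 − 1.4429)² + (10.6 − 1.4429)² + (0.7 − 1.4429)² + … = 187.0971
population σ = √(187.0971 / 7) = √26.7282 = 5.1699%
IR = r̄ / tracking error = 1.4429 / 5.1699 = 0.2791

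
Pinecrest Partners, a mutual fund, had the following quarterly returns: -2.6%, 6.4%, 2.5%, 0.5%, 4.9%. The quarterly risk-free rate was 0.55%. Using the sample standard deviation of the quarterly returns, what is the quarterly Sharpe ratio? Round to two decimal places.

r̄ = (-2.6 + 6.4 + 2.5 + 0.5 + 4.9) / 5 = 2.3400%
Σ(r − r̄)² = (-2.6 − 2.3400)² + (6.4 − 2.3400)² + … = 50.8520
σ = √[50.8520 / 4] = 3.5655%
Sharpe = (r̄ − rf) / σ = (2.3400 − 0.55) / 3.5655 = 1.7900 / 3.5655 = 0.5020

0.50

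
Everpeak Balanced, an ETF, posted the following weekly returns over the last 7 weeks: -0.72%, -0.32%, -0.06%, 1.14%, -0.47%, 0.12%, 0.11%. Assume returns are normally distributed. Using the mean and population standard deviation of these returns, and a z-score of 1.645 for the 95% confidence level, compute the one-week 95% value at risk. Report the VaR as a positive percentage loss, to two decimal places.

r̄ = (-0.72 − 0.32 − 0.06 + 1.14 − 0.47 + 0.12 + 0.11) / 7 = -0.200 / 7 = -0.0286%
Σ(r − r̄)² = 2.1657; population σ = √(2.1657/7) = 0.5562%
VaR = −(r̄ − z·σ) = −(-0.0286 − 1.645 × 0.5562) = −(-0.9435) = 0.9435%

0.94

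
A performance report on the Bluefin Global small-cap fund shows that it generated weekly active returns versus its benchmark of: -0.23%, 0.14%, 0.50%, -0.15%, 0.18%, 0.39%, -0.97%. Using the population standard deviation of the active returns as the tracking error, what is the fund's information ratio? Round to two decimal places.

Mean return r̄ = -0.140 / 7 = -0.0200%
Population σ = √[Σ(r − r̄)² / 7] = √[1.4676 / 7] = √0.2097 = 0.4579%
IR = r̄ / tracking error = -0.0200 / 0.4579 = -0.0437

-0.04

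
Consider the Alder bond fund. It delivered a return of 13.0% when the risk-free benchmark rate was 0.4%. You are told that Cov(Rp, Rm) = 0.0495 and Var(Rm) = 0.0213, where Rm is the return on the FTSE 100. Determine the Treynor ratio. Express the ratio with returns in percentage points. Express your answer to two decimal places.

5.42

β = Cov / Var = 0.0495 / 0.0213 = 2.3239
Treynor = (Rp − Rf) / β = (13.0% − 0.4%) / 2.3239 = 12.60 / 2.3239 = 5.4219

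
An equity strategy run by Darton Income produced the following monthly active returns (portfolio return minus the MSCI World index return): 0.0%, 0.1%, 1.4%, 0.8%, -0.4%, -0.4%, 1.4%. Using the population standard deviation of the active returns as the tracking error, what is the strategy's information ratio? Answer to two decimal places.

Mean return r̄ = 2.90 / 7 = 0.4143%
Population std dev = √[3.6886 / 7] = 0.7259%
IR = r̄ / tracking error = 0.4143 / 0.7259 = 0.5707

0.57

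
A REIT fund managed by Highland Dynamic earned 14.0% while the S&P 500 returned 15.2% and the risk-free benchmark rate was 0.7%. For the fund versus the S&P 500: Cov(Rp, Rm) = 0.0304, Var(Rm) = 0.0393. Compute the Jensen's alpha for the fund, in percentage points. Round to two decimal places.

β = Cov / Var = 0.0304 / 0.0393 = 0.7735
E[R] = Rf + β(Rm − Rf) = 0.7% + 0.7735 × (15.2% − 0.7%) = 11.9158%
α = Rp − E[R] = 14.0% − 11.9158% = 2.0842

2.08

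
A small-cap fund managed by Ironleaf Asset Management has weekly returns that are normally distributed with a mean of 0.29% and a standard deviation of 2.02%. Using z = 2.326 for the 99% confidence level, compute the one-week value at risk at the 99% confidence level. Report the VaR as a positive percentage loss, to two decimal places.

4.41

VaR (as % loss) = −(μ − z·σ) = −(0.29% − 2.326 × 2.02%) = −(-4.40852%) = 4.40852%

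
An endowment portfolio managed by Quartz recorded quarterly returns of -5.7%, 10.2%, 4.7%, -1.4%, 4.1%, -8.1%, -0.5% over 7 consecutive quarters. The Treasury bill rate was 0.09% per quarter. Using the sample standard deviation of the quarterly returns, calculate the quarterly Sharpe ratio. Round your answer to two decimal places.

Mean return r̄ = 3.30 / 7 = 0.4714%
Σ(r − r̄)² = 241.6943; sample σ = √(241.6943/6) = 6.3468%
Sharpe = (r̄ − rf) / σ = (0.4714 − 0.09) / 6.3468 = 0.3814 / 6.3468 = 0.0601

0.06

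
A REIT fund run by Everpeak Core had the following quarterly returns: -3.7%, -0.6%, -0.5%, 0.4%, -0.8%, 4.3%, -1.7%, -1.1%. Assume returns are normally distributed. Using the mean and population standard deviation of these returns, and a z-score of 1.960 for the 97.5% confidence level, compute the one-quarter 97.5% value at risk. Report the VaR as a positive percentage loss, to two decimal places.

r̄ = (-3.7 − 0.6 − 0.5 + 0.4 − 0.8 + 4.3 − 1.7 − 1.1) / 8 = -0.4625%
Σ(r − r̄)² = (-3.7 − (-0.4625))² + (-0.6 − (-0.4625))² + … = 35.9788
population σ = √(35.9788 / 8) = √4.4974 = 2.1207%
VaR = −(r̄ − z·σ) = −(-0.4625 − 1.960 × 2.1207) = −(-4.6191) = 4.6191%

4.62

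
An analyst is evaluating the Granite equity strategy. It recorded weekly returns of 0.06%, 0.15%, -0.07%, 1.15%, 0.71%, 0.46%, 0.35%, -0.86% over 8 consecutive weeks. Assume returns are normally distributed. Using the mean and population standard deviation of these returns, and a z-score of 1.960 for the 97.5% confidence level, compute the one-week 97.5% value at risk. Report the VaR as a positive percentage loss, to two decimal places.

μ = (0.06 + 0.15 − 0.07 + 1.15 + 0.71 + 0.46 + 0.35 − 0.86) / 8 = 1.950 / 8 = 0.2438%
Population σ = √[Σ(r − μ)² / 8] = √[2.4560 / 8] = √0.3070 = 0.5541%
VaR = −(μ − z·σ) = −(0.2438 − 1.960 × 0.5541) = −(-0.8422) = 0.8422%

0.84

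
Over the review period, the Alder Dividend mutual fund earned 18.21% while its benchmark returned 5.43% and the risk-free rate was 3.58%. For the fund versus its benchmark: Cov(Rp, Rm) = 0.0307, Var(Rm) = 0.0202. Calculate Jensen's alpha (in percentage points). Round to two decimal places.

β = Cov / Var = 0.0307 / 0.0202 = 1.5198
E[R] = Rf + β(Rm − Rf) = 3.58% + 1.5198 × (5.43% − 3.58%) = 6.3916%
α = Rp − E[R] = 18.21% − 6.3916% = 11.8184

11.82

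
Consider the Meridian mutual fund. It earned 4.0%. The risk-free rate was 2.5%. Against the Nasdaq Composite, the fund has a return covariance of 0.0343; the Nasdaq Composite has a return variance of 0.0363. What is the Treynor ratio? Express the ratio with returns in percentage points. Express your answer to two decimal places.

β = Cov / Var = 0.0343 / 0.0363 = 0.9449
Treynor = (Rp − Rf) / β = (4.0% − 2.5%) / 0.9449 = 1.50 / 0.9449 = 1.5875

1.59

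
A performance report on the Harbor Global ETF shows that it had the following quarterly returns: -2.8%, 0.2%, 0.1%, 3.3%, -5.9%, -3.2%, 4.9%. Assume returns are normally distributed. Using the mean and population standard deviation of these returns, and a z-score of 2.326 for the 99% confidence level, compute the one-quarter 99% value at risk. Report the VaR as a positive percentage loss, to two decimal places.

μ = (-2.8 + 0.2 + 0.1 + 3.3 − 5.9 − 3.2 + 4.9) / 7 = -0.4857%
Σ(r − μ)² = (-2.8 − (-0.4857))² + (0.2 − (-0.4857))² + (0.1 − (-0.4857))² + … = 86.1886
σ = √[86.1886 / 7] = 3.5089%
VaR = −(μ − z·σ) = −(-0.4857 − 2.326 × 3.5089) = −(-8.6474) = 8.6474%

8.65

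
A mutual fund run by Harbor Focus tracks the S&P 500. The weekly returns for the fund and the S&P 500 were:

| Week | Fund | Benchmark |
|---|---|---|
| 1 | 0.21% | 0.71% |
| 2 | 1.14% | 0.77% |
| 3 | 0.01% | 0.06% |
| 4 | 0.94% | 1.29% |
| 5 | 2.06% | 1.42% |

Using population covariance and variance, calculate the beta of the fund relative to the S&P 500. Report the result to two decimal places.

r̄p = 0.8720%,  r̄m = 0.8500%
Cov = Σ(rp − r̄p)(rm − r̄m) / 5 = 0.2919
Var(rm) = Σ(rm − r̄m)² / 5 = 0.2337
β = Cov / Var = 0.2919 / 0.2337 = 1.2490

1.25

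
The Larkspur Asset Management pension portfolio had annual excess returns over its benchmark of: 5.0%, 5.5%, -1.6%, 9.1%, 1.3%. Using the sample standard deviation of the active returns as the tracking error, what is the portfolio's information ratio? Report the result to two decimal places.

0.94

r̄ = (5 + 5.5 − 1.6 + 9.1 + 1.3) / 5 = 19.30 / 5 = 3.8600%
Σ(r − r̄)² = 67.8120; sample σ = √(67.8120/4) = 4.1174%
IR = r̄ / tracking error = 3.8600 / 4.1174 = 0.9375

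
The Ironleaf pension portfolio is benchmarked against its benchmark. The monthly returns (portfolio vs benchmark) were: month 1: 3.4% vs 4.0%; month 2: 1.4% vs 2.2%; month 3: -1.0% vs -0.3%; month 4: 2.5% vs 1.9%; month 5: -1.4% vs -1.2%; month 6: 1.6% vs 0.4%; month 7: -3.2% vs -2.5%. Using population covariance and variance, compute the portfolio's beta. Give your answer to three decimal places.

1.015

r̄p = 0.4714%,  r̄m = 0.6429%
Cov = Σ(rp − r̄p)(rm − r̄m) / 7 = 4.2755
Var(rm) = Σ(rm − r̄m)² / 7 = 4.2139
β = Cov / Var = 4.2755 / 4.2139 = 1.0146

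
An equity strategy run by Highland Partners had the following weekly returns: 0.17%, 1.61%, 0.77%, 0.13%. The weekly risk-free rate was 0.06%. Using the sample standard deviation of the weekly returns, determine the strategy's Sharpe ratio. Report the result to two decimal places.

μ = (0.17 + 1.61 + 0.77 + 0.13) / 4 = 0.6700%
Sample σ = √[Σ(r − μ)² / 3] = √[1.4352 / 3] = √0.4784 = 0.6917%
Sharpe = (μ − rf) / σ = (0.6700 − 0.06) / 0.6917 = 0.6100 / 0.6917 = 0.8819

0.88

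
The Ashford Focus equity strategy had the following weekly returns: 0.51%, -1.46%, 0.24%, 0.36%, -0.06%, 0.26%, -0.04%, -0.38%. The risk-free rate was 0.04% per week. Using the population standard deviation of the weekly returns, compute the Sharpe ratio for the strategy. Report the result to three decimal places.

Mean return r̄ = -0.570 / 8 = -0.0713%
Σ(r − r̄)² = 2.7555; population σ = √(2.7555/8) = 0.5869%
Sharpe = (r̄ − rf) / σ = (-0.0713 − 0.04) / 0.5869 = -0.1113 / 0.5869 = -0.1896

-0.190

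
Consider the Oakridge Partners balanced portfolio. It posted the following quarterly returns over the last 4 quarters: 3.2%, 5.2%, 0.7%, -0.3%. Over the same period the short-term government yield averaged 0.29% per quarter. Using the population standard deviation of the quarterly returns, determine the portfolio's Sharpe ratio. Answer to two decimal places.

μ = (3.2 + 5.2 + 0.7 − 0.3) / 4 = 8.80 / 4 = 2.2000%
Population σ = √[Σ(r − μ)² / 4] = √[18.5000 / 4] = √4.6250 = 2.1506%
Sharpe = (μ − rf) / σ = (2.2000 − 0.29) / 2.1506 = 1.9100 / 2.1506 = 0.8881

0.89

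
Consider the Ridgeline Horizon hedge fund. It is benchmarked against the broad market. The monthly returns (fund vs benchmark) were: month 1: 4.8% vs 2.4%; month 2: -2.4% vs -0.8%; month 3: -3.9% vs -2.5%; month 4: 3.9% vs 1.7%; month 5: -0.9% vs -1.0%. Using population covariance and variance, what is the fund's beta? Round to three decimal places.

1.862

r̄p = 0.3000%,  r̄m = -0.0400%
Cov = Σ(rp − r̄p)(rm − r̄m) / 5 = 6.1560
Var(rm) = Σ(rm − r̄m)² / 5 = 3.3064
β = Cov / Var = 6.1560 / 3.3064 = 1.8618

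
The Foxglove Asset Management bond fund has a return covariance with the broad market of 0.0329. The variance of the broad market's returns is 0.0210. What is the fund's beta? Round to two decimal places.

1.57

β = Cov(Rp, Rm) / Var(Rm) = 0.0329 / 0.0210 = 1.5667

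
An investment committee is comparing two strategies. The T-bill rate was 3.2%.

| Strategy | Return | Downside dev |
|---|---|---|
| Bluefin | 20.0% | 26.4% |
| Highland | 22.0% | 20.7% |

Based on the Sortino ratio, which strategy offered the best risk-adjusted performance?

Highland

Bluefin: Sortino ratio = (20.0% − 3.2%) / 26.4% = 0.636
Highland: Sortino ratio = (22.0% − 3.2%) / 20.7% = 0.908
Highest: Highland (0.908).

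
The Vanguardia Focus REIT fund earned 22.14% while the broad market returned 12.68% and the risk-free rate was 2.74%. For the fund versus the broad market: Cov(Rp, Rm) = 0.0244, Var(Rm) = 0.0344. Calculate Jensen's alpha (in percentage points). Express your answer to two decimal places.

β = Cov / Var = 0.0244 / 0.0344 = 0.7093
E[R] = Rf + β(Rm − Rf) = 2.74% + 0.7093 × (12.68% − 2.74%) = 9.7904%
α = Rp − E[R] = 22.14% − 9.7904% = 12.3496

12.35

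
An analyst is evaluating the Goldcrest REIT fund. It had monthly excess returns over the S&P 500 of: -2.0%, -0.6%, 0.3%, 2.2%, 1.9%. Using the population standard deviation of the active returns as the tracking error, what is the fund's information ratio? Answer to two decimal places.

r̄ = (-2 − 0.6 + 0.3 + 2.2 + 1.9) / 5 = 1.80 / 5 = 0.3600%
Population std dev = √[12.2520 / 5] = 1.5654%
IR = r̄ / tracking error = 0.3600 / 1.5654 = 0.2300

0.23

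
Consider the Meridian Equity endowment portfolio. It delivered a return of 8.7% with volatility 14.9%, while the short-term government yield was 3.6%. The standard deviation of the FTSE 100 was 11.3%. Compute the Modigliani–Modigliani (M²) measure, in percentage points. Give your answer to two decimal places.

7.47

Sharpe = (Rp − Rf) / σp = (8.7% − 3.6%) / 14.9% = 0.3423
M² = Rf + Sharpe × σm = 3.6% + 0.3423 × 11.3% = 7.4680%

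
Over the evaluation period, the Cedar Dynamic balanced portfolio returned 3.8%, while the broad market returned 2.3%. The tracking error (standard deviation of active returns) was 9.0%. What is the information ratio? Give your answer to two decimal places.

0.17

IR = (Rp − Rb) / TE = (3.8% − 2.3%) / 9.0% = 1.50% / 9.0% = 0.1667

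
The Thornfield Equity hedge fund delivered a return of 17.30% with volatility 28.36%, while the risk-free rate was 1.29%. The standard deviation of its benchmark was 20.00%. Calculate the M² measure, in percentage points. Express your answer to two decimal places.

Sharpe = (Rp − Rf) / σp = (17.30% − 1.29%) / 28.36% = 0.5645
M² = Rf + Sharpe × σm = 1.29% + 0.5645 × 20.00% = 12.5800%

12.58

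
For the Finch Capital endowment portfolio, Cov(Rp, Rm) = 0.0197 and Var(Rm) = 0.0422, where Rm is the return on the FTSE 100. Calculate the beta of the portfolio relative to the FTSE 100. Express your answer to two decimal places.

β = Cov(Rp, Rm) / Var(Rm) = 0.0197 / 0.0422 = 0.4668

0.47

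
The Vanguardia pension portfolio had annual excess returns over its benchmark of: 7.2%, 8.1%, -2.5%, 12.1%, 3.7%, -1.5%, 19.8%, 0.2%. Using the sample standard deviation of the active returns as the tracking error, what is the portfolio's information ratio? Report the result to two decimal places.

μ = (7.2 + 8.1 − 2.5 + 12.1 + 3.7 − 1.5 + 19.8 + 0.2) / 8 = 47.10 / 8 = 5.8875%
Σ(r − μ)² = 400.8288; sample σ = √(400.8288/7) = 7.5671%
IR = μ / tracking error = 5.8875 / 7.5671 = 0.7780

0.78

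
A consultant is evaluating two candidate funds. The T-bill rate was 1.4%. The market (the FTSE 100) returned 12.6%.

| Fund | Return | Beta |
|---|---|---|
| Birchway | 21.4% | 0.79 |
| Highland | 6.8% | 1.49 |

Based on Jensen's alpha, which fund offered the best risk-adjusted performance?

Birchway: α = 21.4% − [1.4% + 0.79 × (12.6% − 1.4%)] = 11.152
Highland: α = 6.8% − [1.4% + 1.49 × (12.6% − 1.4%)] = -11.288
Highest: Birchway (11.152).

Birchway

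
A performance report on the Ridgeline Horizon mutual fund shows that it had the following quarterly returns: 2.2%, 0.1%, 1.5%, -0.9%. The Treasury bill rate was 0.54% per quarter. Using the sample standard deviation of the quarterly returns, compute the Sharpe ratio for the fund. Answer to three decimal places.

μ = (2.2 + 0.1 + 1.5 − 0.9) / 4 = 2.90 / 4 = 0.7250%
Sample std dev = √[5.8075 / 3] = 1.3913%
Sharpe = (μ − rf) / σ = (0.7250 − 0.54) / 1.3913 = 0.1850 / 1.3913 = 0.1330

0.133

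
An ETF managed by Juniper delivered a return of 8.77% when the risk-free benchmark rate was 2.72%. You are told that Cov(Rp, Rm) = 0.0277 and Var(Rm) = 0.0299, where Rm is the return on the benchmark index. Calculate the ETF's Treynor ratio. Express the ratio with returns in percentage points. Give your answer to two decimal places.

β = Cov / Var = 0.0277 / 0.0299 = 0.9264
Treynor = (Rp − Rf) / β = (8.77% − 2.72%) / 0.9264 = 6.05 / 0.9264 = 6.5307

6.53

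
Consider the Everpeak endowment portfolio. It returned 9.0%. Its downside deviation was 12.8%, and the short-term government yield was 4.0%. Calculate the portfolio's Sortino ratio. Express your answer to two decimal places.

0.39

Sortino = (Rp − Rf) / σd = (9.0% − 4.0%) / 12.8% = 5.00% / 12.8% = 0.3906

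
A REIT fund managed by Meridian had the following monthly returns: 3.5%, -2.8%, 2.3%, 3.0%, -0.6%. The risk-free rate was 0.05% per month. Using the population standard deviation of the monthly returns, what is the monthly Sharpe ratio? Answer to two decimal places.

r̄ = (3.5 − 2.8 + 2.3 + 3 − 0.6) / 5 = 5.40 / 5 = 1.0800%
Σ(r − r̄)² = (3.5 − 1.0800)² + (-2.8 − 1.0800)² + (2.3 − 1.0800)² + … = 28.9080
σ = √[28.9080 / 5] = 2.4045%
Sharpe = (r̄ − rf) / σ = (1.0800 − 0.05) / 2.4045 = 1.0300 / 2.4045 = 0.4284

0.43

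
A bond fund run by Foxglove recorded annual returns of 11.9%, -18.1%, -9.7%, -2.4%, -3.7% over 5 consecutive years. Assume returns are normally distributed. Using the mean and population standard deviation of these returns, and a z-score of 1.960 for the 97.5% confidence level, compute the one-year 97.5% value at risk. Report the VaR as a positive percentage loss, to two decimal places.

23.72

Mean return r̄ = -22.00 / 5 = -4.4000%
Σ(r − r̄)² = 485.9600; population σ = √(485.9600/5) = 9.8586%
VaR = −(r̄ − z·σ) = −(-4.4000 − 1.960 × 9.8586) = −(-23.7229) = 23.7229%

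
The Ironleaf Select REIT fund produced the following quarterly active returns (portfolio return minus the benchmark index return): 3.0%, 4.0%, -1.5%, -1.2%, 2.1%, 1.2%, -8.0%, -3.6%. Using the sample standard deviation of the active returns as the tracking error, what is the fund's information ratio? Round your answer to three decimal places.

-0.126

μ = (3 + 4 − 1.5 − 1.2 + 2.1 + 1.2 − 8 − 3.6) / 8 = -0.5000%
Σ(r − μ)² = 109.5000; sample σ = √(109.5000/7) = 3.9551%
IR = μ / tracking error = -0.5000 / 3.9551 = -0.1264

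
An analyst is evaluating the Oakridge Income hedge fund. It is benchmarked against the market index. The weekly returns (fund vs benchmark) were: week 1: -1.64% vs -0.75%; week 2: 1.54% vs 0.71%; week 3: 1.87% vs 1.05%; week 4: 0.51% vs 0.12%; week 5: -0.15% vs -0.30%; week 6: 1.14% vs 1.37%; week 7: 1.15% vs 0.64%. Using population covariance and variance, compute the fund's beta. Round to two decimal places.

r̄p = 0.6314%,  r̄m = 0.4057%
Cov = Σ(rp − r̄p)(rm − r̄m) / 7 = 0.6997
Var(rm) = Σ(rm − r̄m)² / 7 = 0.4868
β = Cov / Var = 0.6997 / 0.4868 = 1.4373

1.44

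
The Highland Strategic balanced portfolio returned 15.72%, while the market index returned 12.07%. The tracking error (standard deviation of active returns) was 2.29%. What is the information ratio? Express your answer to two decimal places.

IR = (Rp − Rb) / TE = (15.72% − 12.07%) / 2.29% = 3.65% / 2.29% = 1.5939

1.59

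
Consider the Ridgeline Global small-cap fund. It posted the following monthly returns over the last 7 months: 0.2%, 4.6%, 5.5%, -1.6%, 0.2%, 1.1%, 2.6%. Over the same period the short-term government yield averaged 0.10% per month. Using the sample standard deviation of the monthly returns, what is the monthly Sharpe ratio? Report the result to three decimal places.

r̄ = (0.2 + 4.6 + 5.5 − 1.6 + 0.2 + 1.1 + 2.6) / 7 = 1.8000%
Sample std dev = √[39.3400 / 6] = 2.5606%
Sharpe = (r̄ − rf) / σ = (1.8000 − 0.1) / 2.5606 = 1.7000 / 2.5606 = 0.6639

0.664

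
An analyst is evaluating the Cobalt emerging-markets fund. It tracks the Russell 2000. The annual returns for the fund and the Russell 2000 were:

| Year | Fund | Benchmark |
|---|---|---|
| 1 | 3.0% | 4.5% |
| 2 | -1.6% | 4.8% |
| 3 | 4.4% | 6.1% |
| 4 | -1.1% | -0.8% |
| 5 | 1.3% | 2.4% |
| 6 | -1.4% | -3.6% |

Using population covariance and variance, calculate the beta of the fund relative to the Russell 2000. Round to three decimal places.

0.449

r̄p = 0.7667%,  r̄m = 2.2333%
Cov = Σ(rp − r̄p)(rm − r̄m) / 6 = 5.2378
Var(rm) = Σ(rm − r̄m)² / 6 = 11.6556
β = Cov / Var = 5.2378 / 11.6556 = 0.4494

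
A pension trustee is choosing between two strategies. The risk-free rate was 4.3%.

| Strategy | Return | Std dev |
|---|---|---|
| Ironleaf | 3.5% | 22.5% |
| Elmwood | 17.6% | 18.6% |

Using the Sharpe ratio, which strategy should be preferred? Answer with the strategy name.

Ironleaf: Sharpe ratio = (3.5% − 4.3%) / 22.5% = -0.036
Elmwood: Sharpe ratio = (17.6% − 4.3%) / 18.6% = 0.715
Highest: Elmwood (0.715).

Elmwood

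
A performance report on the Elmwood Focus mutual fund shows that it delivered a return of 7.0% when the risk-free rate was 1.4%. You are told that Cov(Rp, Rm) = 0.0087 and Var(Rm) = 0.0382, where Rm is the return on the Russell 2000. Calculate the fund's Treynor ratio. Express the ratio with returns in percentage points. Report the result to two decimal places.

β = Cov / Var = 0.0087 / 0.0382 = 0.2277
Treynor = (Rp − Rf) / β = (7.0% − 1.4%) / 0.2277 = 5.60 / 0.2277 = 24.5938

24.59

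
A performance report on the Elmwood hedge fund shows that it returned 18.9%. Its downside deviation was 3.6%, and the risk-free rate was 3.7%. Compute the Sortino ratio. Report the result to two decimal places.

Sortino = (Rp − Rf) / σd = (18.9% − 3.7%) / 3.6% = 15.20% / 3.6% = 4.2222

4.22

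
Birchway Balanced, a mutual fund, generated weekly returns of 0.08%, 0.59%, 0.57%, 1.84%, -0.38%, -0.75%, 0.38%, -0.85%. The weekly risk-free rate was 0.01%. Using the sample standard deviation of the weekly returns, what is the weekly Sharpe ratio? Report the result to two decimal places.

0.20

Mean return r̄ = 1.480 / 8 = 0.1850%
Sample std dev = √[5.3650 / 7] = 0.8755%
Sharpe = (r̄ − rf) / σ = (0.1850 − 0.01) / 0.8755 = 0.1750 / 0.8755 = 0.1999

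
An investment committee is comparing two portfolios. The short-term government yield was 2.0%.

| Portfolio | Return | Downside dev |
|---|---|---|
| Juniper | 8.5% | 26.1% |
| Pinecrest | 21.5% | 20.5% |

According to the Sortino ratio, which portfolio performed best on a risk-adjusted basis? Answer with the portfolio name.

Juniper: Sortino ratio = (8.5% − 2.0%) / 26.1% = 0.249
Pinecrest: Sortino ratio = (21.5% − 2.0%) / 20.5% = 0.951
Highest: Pinecrest (0.951).

Pinecrest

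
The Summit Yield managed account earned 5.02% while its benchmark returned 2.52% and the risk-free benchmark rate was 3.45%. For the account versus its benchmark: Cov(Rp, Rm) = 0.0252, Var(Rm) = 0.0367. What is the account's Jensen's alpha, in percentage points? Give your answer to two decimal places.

β = Cov / Var = 0.0252 / 0.0367 = 0.6866
E[R] = Rf + β(Rm − Rf) = 3.45% + 0.6866 × (2.52% − 3.45%) = 2.8115%
α = Rp − E[R] = 5.02% − 2.8115% = 2.2085

2.21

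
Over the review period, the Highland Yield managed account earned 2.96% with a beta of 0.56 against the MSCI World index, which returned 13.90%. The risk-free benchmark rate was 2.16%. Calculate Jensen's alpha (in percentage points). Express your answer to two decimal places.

-5.77

CAPM expected return = Rf + β(Rm − Rf) = 2.16% + 0.56 × (13.90% − 2.16%) = 2.16 + 0.56 × 11.74 = 8.7344%
Jensen's α = Rp − E[R] = 2.96% − 8.7344% = -5.7744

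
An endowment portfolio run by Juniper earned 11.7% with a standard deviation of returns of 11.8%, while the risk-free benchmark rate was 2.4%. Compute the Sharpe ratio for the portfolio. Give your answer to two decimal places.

0.79

Sharpe = (Rp − Rf) / σp = (11.7% − 2.4%) / 11.8% = 9.30% / 11.8% = 0.7881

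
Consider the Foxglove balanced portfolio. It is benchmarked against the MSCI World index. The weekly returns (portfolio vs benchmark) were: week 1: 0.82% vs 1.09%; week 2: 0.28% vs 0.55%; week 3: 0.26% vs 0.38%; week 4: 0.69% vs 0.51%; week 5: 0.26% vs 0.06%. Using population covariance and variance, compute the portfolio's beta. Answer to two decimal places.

r̄p = 0.4620%,  r̄m = 0.5180%
Cov = Σ(rp − r̄p)(rm − r̄m) / 5 = 0.0635
Var(rm) = Σ(rm − r̄m)² / 5 = 0.1114
β = Cov / Var = 0.0635 / 0.1114 = 0.5700

0.57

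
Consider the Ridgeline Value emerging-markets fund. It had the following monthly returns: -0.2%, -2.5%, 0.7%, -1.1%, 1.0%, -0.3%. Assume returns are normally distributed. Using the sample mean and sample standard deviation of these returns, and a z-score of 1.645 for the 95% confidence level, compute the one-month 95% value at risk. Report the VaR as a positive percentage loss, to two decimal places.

Mean return r̄ = -2.40 / 6 = -0.4000%
Sample σ = √[Σ(r − r̄)² / 5] = √[8.1200 / 5] = √1.6240 = 1.2744%
VaR = −(r̄ − z·σ) = −(-0.4000 − 1.645 × 1.2744) = −(-2.4964) = 2.4964%

2.50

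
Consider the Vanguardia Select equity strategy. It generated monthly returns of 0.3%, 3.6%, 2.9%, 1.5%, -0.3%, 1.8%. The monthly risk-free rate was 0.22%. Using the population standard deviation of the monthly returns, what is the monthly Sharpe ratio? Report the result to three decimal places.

1.042

Mean return μ = 9.80 / 6 = 1.6333%
Σ(r − μ)² = (0.3 − 1.6333)² + (3.6 − 1.6333)² + … = 11.0333
σ = √[11.0333 / 6] = 1.3561%
Sharpe = (μ − rf) / σ = (1.6333 − 0.22) / 1.3561 = 1.4133 / 1.3561 = 1.0422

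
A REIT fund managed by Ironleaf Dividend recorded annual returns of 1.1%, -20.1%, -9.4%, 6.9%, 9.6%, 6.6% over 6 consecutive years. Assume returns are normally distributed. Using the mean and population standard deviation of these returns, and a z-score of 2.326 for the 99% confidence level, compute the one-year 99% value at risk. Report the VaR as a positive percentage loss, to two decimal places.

μ = (1.1 − 20.1 − 9.4 + 6.9 + 9.6 + 6.6) / 6 = -0.8833%
Population std dev = √[672.2283 / 6] = 10.5848%
VaR = −(μ − z·σ) = −(-0.8833 − 2.326 × 10.5848) = −(-25.5035) = 25.5035%

25.50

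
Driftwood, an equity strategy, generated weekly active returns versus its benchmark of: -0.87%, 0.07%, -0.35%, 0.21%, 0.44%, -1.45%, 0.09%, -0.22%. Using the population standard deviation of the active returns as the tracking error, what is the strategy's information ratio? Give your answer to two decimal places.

-0.44

Mean return r̄ = -2.080 / 8 = -0.2600%
Population std dev = √[2.7402 / 8] = 0.5853%
IR = r̄ / tracking error = -0.2600 / 0.5853 = -0.4442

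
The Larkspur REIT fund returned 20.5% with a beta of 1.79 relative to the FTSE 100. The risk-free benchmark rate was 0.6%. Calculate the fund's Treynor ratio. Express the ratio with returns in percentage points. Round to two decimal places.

Treynor = (Rp − Rf) / β = (20.5% − 0.6%) / 1.79 = 19.90 / 1.79 = 11.1173

11.12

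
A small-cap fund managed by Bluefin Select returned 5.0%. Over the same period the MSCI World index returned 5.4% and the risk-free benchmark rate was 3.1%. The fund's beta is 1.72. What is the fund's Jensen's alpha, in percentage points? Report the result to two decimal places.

-2.06

CAPM expected return = Rf + β(Rm − Rf) = 3.1% + 1.72 × (5.4% − 3.1%) = 3.1 + 1.72 × 2.30 = 7.0560%
Jensen's α = Rp − E[R] = 5.0% − 7.0560% = -2.0560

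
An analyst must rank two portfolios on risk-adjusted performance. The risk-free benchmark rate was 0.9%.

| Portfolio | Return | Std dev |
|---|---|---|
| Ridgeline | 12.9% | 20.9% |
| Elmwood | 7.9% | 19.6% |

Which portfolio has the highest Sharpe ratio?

Ridgeline

Ridgeline: Sharpe ratio = (12.9% − 0.9%) / 20.9% = 0.574
Elmwood: Sharpe ratio = (7.9% − 0.9%) / 19.6% = 0.357
Highest: Ridgeline (0.574).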